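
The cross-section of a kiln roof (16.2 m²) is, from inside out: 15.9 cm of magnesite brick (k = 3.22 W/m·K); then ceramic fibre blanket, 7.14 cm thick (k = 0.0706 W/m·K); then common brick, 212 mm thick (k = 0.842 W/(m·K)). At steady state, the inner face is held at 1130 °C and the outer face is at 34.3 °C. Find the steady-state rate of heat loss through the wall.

Resistance network (inner→outer):
  R_magnesite brick = L/(kA) = 0.159/(3.22·16.2) = 0.003048 K/W
  R_ceramic fibre blanket = L/(kA) = 0.0714/(0.0706·16.2) = 0.06243 K/W
  R_common brick = L/(kA) = 0.212/(0.842·16.2) = 0.01554 K/W
ΣR = 0.003048 + 0.06243 + 0.01554 = 0.08102 K/W
Q = ΔT/ΣR = (1130 °C − 34.3 °C)/0.08102 = 13500 W

Q = 13.5 kW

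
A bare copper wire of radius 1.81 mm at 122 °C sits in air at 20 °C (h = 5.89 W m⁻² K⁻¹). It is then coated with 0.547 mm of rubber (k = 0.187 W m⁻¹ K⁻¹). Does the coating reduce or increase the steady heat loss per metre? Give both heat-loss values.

increases: 6.83 → 8.73 W/m

Critical radius for a cylinder: r_cr = k/h = 0.0317 m = 3.17 cm.
Outer radius after coating: r₂ = 0.00181 + 5.47×10^-4 = 0.002357 m.
Since r₁ < r_cr and r₂ ≤ r_cr, the coating moves toward the maximum at r_cr — heat loss rises.
Bare: R = 1/(2πr₁h) = 14.93 m·K/W; Q = 102/14.93 = 6.83 W/m.
Coated: R = R_cond + R_conv = 11.69 m·K/W; Q = 102/11.69 = 8.73 W/m.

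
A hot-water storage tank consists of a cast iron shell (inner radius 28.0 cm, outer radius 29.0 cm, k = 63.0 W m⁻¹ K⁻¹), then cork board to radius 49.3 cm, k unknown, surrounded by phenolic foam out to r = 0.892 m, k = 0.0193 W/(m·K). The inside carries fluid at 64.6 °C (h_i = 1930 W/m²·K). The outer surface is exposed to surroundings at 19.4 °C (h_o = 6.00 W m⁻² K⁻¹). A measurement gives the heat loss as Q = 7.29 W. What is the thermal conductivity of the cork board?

k = 0.0463 W/m·K

ΣR = ΔT/Q = |64.6 − 19.4|/7.29 = 6.200 K/W
Known resistances:
  R_conv,in = 1/(4πr²h) = 1/(4π·0.280²·1930) = 5.259×10^-4 K/W
  R_cast iron = (1/0.280 − 1/0.290)/(4πk) = 0.1232/(4π·63.0) = 1.556×10^-4 K/W
  R_phenolic foam = (1/0.493 − 1/0.892)/(4πk) = 0.9073/(4π·0.0193) = 3.741 K/W
  R_conv,out = 1/(4πr²h) = 1/(4π·0.892²·6.00) = 0.01667 K/W
R_cork board = ΣR − ΣR_known = 6.200 − 3.758 = 2.442 K/W
(1/r₁−1/r₂)/(4πk) = 2.442 ⇒ k = 1.420/(4π·2.442) = 0.0463 W/m·K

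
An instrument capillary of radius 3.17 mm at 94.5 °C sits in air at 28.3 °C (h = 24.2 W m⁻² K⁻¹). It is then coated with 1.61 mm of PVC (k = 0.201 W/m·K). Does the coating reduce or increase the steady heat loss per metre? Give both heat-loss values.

increases: 31.9 → 38.9 W/m

Critical radius for a cylinder: r_cr = k/h = 0.00831 m = 0.831 cm.
Outer radius after coating: r₂ = 0.00317 + 0.00161 = 0.00478 m.
Since r₁ < r_cr and r₂ ≤ r_cr, the coating moves toward the maximum at r_cr — heat loss rises.
Bare: R = 1/(2πr₁h) = 2.075 m·K/W; Q = 66.2/2.075 = 31.9 W/m.
Coated: R = R_cond + R_conv = 1.701 m·K/W; Q = 66.2/1.701 = 38.9 W/m.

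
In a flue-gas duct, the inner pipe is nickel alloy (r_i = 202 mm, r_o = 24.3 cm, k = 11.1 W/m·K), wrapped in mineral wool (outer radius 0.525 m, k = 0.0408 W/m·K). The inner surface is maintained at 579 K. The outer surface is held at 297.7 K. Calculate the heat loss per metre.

Q' = 93.5 W/m

Resistance network (inner→outer):
  R'_nickel alloy = ln(0.243/0.202)/(2πk) = 0.1848/(2π·11.1) = 0.002650 m·K/W
  R'_mineral wool = ln(0.525/0.243)/(2πk) = 0.7703/(2π·0.0408) = 3.005 m·K/W
ΣR = 0.002650 + 3.005 = 3.008 m·K/W
Q' = ΔT/ΣR = (579 K − 297.7 K)/3.008 = 93.5 W/m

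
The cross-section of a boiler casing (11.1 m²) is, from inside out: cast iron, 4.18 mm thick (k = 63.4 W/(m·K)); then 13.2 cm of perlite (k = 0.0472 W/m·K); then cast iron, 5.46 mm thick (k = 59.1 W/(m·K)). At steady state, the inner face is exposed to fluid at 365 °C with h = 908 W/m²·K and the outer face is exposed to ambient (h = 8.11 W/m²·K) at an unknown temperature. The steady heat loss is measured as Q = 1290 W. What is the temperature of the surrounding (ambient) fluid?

Sum the resistances:
  R_conv,in = 1/(hA) = 1/(908·11.1) = 9.922×10^-5 K/W
  R_cast iron = L/(kA) = 0.00418/(63.4·11.1) = 5.940×10^-6 K/W
  R_perlite = L/(kA) = 0.132/(0.0472·11.1) = 0.2519 K/W
  R_cast iron = L/(kA) = 0.00546/(59.1·11.1) = 8.323×10^-6 K/W
  R_conv,out = 1/(hA) = 1/(8.11·11.1) = 0.01111 K/W
ΣR = 0.2632 K/W
ΔT = Q·ΣR = 1290 × 0.2632 = 339.5 K
Heat flows outward, so T_out = T_in − ΔT = 365 − 339.5 = 25.5 °C

T_out = 25.5 °C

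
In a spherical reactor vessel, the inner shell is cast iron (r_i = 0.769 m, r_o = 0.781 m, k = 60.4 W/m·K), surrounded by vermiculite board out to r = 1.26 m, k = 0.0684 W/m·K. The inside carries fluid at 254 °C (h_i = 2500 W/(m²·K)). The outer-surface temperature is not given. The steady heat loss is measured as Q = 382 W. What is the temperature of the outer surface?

Series resistances:
  R_conv,in = 1/(4πr²h) = 1/(4π·0.769²·2500) = 5.383×10^-5 K/W
  R_cast iron = (1/0.769 − 1/0.781)/(4πk) = 0.01998/(4π·60.4) = 2.632×10^-5 K/W
  R_vermiculite board = (1/0.781 − 1/1.26)/(4πk) = 0.4868/(4π·0.0684) = 0.5663 K/W
ΣR = 0.5664 K/W
ΔT = Q·ΣR = 382 × 0.5664 = 216.4 K
Heat flows outward, so T_out = T_in − ΔT = 254 − 216.4 = 37.6 °C

T_out = 37.6 °C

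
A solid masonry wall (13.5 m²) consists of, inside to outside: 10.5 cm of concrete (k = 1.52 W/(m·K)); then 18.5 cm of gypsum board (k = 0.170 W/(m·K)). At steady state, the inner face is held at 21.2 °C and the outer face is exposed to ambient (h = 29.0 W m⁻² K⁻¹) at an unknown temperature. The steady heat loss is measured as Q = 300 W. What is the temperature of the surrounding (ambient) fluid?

Series resistances:
  R_concrete = L/(kA) = 0.105/(1.52·13.5) = 0.005117 K/W
  R_gypsum board = L/(kA) = 0.185/(0.170·13.5) = 0.08061 K/W
  R_conv,out = 1/(hA) = 1/(29.0·13.5) = 0.002554 K/W
ΣR = 0.08828 K/W
ΔT = Q·ΣR = 300 × 0.08828 = 26.48 K
Heat flows outward, so T_out = T_in − ΔT = 21.2 − 26.48 = -5.28 °C

T_out = -5.28 °C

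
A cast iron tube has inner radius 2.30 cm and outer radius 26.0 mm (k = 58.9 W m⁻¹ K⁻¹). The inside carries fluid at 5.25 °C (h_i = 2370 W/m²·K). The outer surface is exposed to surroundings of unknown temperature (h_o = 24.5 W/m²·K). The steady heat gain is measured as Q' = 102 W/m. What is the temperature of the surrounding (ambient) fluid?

T_out = 31.1 °C

Series resistances:
  R'_conv,in = 1/(2πr h) = 1/(2π·0.0230·2370) = 0.002920 m·K/W
  R'_cast iron = ln(0.0260/0.0230)/(2πk) = 0.1226/(2π·58.9) = 3.313×10^-4 m·K/W
  R'_conv,out = 1/(2πr h) = 1/(2π·0.0260·24.5) = 0.2499 m·K/W
ΣR = 0.2531 m·K/W
ΔT = Q'·ΣR = 102 × 0.2531 = 25.82 K
Heat flows inward, so T_out = T_in + ΔT = 5.25 + 25.82 = 31.1 °C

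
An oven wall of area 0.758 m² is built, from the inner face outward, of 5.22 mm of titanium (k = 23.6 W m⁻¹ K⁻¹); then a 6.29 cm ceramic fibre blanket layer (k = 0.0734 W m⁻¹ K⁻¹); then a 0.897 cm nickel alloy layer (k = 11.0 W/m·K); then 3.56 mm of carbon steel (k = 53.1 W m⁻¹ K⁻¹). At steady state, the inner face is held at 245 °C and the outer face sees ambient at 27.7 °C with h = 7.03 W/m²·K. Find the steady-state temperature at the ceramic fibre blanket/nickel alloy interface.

T = 58.8 °C

Treat each layer as a resistance in series:
  R_titanium = L/(kA) = 0.00522/(23.6·0.758) = 2.918×10^-4 K/W
  R_ceramic fibre blanket = L/(kA) = 0.0629/(0.0734·0.758) = 1.131 K/W
  R_nickel alloy = L/(kA) = 0.00897/(11.0·0.758) = 0.001076 K/W
  R_carbon steel = L/(kA) = 0.00356/(53.1·0.758) = 8.845×10^-5 K/W
  R_conv,out = 1/(hA) = 1/(7.03·0.758) = 0.1877 K/W
ΣR = 2.918×10^-4 + 1.131 + 0.001076 + 8.845×10^-5 + 0.1877 = 1.320 K/W
Q = ΔT/ΣR = (245 °C − 27.7 °C)/1.320 = 164.6 W
From the inner boundary to the ceramic fibre blanket/nickel alloy interface, ΣR_partial = 1.131 K/W.
T_interface = T_in − Q·ΣR_partial = 245 °C − (164.6)(1.131) = 58.8 °C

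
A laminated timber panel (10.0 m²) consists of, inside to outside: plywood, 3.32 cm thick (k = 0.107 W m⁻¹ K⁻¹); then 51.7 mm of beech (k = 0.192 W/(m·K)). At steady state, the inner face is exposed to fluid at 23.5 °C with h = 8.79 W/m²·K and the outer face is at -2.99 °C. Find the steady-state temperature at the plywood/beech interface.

T = 7.30 °C

Series thermal resistances, inner to outer:
  R_conv,in = 1/(hA) = 1/(8.79·10.0) = 0.01138 K/W
  R_plywood = L/(kA) = 0.0332/(0.107·10.0) = 0.03103 K/W
  R_beech = L/(kA) = 0.0517/(0.192·10.0) = 0.02693 K/W
ΣR = 0.01138 + 0.03103 + 0.02693 = 0.06934 K/W
Q = ΔT/ΣR = (23.5 °C − -2.99 °C)/0.06934 = 382.0 W
From the inner boundary to the plywood/beech interface, ΣR_partial = 0.04241 K/W.
T_interface = T_in − Q·ΣR_partial = 23.5 °C − (382.0)(0.04241) = 7.30 °C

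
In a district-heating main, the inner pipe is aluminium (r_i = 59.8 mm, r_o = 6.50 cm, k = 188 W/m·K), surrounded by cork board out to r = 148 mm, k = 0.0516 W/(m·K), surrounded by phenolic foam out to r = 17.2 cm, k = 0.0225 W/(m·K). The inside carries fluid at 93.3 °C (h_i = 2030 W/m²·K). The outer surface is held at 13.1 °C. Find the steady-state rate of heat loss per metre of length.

Q' = 22.3 W/m

Treat each layer as a resistance in series:
  R'_conv,in = 1/(2πr h) = 1/(2π·0.0598·2030) = 0.001311 m·K/W
  R'_aluminium = ln(0.0650/0.0598)/(2πk) = 0.08338/(2π·188) = 7.059×10^-5 m·K/W
  R'_cork board = ln(0.148/0.0650)/(2πk) = 0.8228/(2π·0.0516) = 2.538 m·K/W
  R'_phenolic foam = ln(0.172/0.148)/(2πk) = 0.1503/(2π·0.0225) = 1.063 m·K/W
ΣR = 0.001311 + 7.059×10^-5 + 2.538 + 1.063 = 3.602 m·K/W
Q' = ΔT/ΣR = (93.3 °C − 13.1 °C)/3.602 = 22.3 W/m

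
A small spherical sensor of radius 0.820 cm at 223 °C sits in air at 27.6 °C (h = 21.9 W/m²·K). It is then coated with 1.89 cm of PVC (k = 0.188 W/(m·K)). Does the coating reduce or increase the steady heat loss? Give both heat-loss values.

Critical radius for a sphere: r_cr = 2k/h = 0.0172 m = 1.72 cm.
Outer radius after coating: r₂ = 0.00820 + 0.0189 = 0.02710 m.
r₁ < r_cr < r₂: heat loss rises to a maximum at r_cr then falls. Whether the coating helps depends on whether Q(r₂) has dropped back below Q(r₁).
Bare: R = 1/(4πr₁²h) = 54.04 K/W; Q = 195.4/54.04 = 3.62 W.
Coated: R = R_cond + R_conv = 40.95 K/W; Q = 195.4/40.95 = 4.77 W.

increases: 3.62 → 4.77 W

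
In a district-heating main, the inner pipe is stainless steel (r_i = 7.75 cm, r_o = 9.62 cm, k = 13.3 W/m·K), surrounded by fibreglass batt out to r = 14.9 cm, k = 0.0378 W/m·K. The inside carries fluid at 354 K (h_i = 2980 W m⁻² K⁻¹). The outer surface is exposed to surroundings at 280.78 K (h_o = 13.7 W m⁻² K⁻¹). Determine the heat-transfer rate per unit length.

Resistance network (inner→outer):
  R'_conv,in = 1/(2πr h) = 1/(2π·0.0775·2980) = 6.891×10^-4 m·K/W
  R'_stainless steel = ln(0.0962/0.0775)/(2πk) = 0.2162/(2π·13.3) = 0.002587 m·K/W
  R'_fibreglass batt = ln(0.149/0.0962)/(2πk) = 0.4375/(2π·0.0378) = 1.842 m·K/W
  R'_conv,out = 1/(2πr h) = 1/(2π·0.149·13.7) = 0.07797 m·K/W
ΣR = 6.891×10^-4 + 0.002587 + 1.842 + 0.07797 = 1.923 m·K/W
Q' = ΔT/ΣR = (354 K − 280.78 K)/1.923 = 38.1 W/m

Q' = 38.1 W/m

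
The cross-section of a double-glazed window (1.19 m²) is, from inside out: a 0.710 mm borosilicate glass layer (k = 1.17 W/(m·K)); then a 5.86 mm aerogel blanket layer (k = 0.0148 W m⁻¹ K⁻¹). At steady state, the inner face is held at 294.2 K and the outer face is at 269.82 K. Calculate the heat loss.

Q = 73.2 W

Series thermal resistances, inner to outer:
  R_borosilicate glass = L/(kA) = 7.10×10^-4/(1.17·1.19) = 5.099×10^-4 K/W
  R_aerogel blanket = L/(kA) = 0.00586/(0.0148·1.19) = 0.3327 K/W
ΣR = 5.099×10^-4 + 0.3327 = 0.3332 K/W
Q = ΔT/ΣR = (294.2 K − 269.82 K)/0.3332 = 73.2 W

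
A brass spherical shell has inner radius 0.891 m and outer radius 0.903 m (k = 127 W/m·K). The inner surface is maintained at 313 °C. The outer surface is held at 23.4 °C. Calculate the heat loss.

Q = 4πk·ΔT/(1/r₁ − 1/r₂) = 4π × 127 × 289.6 / (1/0.891 − 1/0.903) = 3.10×10^7 W

Q = 31000 kW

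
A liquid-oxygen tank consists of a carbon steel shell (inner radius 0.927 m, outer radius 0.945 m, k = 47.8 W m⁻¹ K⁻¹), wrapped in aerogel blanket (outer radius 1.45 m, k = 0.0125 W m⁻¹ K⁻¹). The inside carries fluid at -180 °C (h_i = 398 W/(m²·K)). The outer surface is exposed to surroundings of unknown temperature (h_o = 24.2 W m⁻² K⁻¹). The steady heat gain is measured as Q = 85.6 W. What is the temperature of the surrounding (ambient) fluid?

Series resistances:
  R_conv,in = 1/(4πr²h) = 1/(4π·0.927²·398) = 2.327×10^-4 K/W
  R_carbon steel = (1/0.927 − 1/0.945)/(4πk) = 0.02055/(4π·47.8) = 3.421×10^-5 K/W
  R_aerogel blanket = (1/0.945 − 1/1.45)/(4πk) = 0.3685/(4π·0.0125) = 2.346 K/W
  R_conv,out = 1/(4πr²h) = 1/(4π·1.45²·24.2) = 0.001564 K/W
ΣR = 2.348 K/W
ΔT = Q·ΣR = 85.6 × 2.348 = 201.0 K
Heat flows inward, so T_out = T_in + ΔT = -180 + 201.0 = 21.0 °C

T_out = 21.0 °C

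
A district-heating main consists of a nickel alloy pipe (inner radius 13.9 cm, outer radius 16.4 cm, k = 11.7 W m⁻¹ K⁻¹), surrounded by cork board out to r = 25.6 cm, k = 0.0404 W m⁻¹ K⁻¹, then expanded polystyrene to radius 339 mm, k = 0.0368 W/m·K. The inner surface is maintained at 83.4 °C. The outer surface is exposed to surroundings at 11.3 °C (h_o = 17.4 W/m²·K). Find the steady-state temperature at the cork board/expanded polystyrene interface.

Series thermal resistances, inner to outer:
  R'_nickel alloy = ln(0.164/0.139)/(2πk) = 0.1654/(2π·11.7) = 0.002250 m·K/W
  R'_cork board = ln(0.256/0.164)/(2πk) = 0.4453/(2π·0.0404) = 1.754 m·K/W
  R'_expanded polystyrene = ln(0.339/0.256)/(2πk) = 0.2808/(2π·0.0368) = 1.215 m·K/W
  R'_conv,out = 1/(2πr h) = 1/(2π·0.339·17.4) = 0.02698 m·K/W
ΣR = 0.002250 + 1.754 + 1.215 + 0.02698 = 2.998 m·K/W
Q' = ΔT/ΣR = (83.4 °C − 11.3 °C)/2.998 = 24.05 W/m
From the inner boundary to the cork board/expanded polystyrene interface, ΣR_partial = 1.756 m·K/W.
T_interface = T_in − Q'·ΣR_partial = 83.4 °C − (24.05)(1.756) = 41.2 °C

T = 41.2 °C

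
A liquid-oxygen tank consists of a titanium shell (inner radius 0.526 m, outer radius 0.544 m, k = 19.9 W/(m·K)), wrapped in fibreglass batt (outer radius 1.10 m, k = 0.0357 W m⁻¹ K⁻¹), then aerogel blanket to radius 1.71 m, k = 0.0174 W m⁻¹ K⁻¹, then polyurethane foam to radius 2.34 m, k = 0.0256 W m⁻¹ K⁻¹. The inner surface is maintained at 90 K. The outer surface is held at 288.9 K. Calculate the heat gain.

Treat each layer as a resistance in series:
  R_titanium = (1/0.526 − 1/0.544)/(4πk) = 0.06291/(4π·19.9) = 2.516×10^-4 K/W
  R_fibreglass batt = (1/0.544 − 1/1.10)/(4πk) = 0.9291/(4π·0.0357) = 2.071 K/W
  R_aerogel blanket = (1/1.10 − 1/1.71)/(4πk) = 0.3243/(4π·0.0174) = 1.483 K/W
  R_polyurethane foam = (1/1.71 − 1/2.34)/(4πk) = 0.1574/(4π·0.0256) = 0.4894 K/W
ΣR = 2.516×10^-4 + 2.071 + 1.483 + 0.4894 = 4.044 K/W
Q = ΔT/ΣR = (90 K − 288.9 K)/4.044 = -49.2 W
(Negative Q ⇒ heat flows inward; heat gain = 49.2 W.)

Q = 49.2 W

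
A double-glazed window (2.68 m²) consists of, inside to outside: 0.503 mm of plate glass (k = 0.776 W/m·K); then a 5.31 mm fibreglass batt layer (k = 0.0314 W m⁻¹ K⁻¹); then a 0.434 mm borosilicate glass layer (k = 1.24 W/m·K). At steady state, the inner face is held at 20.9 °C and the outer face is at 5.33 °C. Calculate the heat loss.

Resistance network (inner→outer):
  R_plate glass = L/(kA) = 5.03×10^-4/(0.776·2.68) = 2.419×10^-4 K/W
  R_fibreglass batt = L/(kA) = 0.00531/(0.0314·2.68) = 0.06310 K/W
  R_borosilicate glass = L/(kA) = 4.34×10^-4/(1.24·2.68) = 1.306×10^-4 K/W
ΣR = 2.419×10^-4 + 0.06310 + 1.306×10^-4 = 0.06347 K/W
Q = ΔT/ΣR = (20.9 °C − 5.33 °C)/0.06347 = 245 W

Q = 245 W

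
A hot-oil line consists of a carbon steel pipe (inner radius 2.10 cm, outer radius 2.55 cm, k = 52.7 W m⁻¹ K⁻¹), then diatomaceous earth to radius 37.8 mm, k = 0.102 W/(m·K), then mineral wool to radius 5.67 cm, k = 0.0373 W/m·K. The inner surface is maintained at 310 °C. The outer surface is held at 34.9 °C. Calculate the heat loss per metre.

Q' = 117 W/m

Resistance network (inner→outer):
  R'_carbon steel = ln(0.0255/0.0210)/(2πk) = 0.1942/(2π·52.7) = 5.864×10^-4 m·K/W
  R'_diatomaceous earth = ln(0.0378/0.0255)/(2πk) = 0.3936/(2π·0.102) = 0.6142 m·K/W
  R'_mineral wool = ln(0.0567/0.0378)/(2πk) = 0.4055/(2π·0.0373) = 1.730 m·K/W
ΣR = 5.864×10^-4 + 0.6142 + 1.730 = 2.345 m·K/W
Q' = ΔT/ΣR = (310 °C − 34.9 °C)/2.345 = 117 W/m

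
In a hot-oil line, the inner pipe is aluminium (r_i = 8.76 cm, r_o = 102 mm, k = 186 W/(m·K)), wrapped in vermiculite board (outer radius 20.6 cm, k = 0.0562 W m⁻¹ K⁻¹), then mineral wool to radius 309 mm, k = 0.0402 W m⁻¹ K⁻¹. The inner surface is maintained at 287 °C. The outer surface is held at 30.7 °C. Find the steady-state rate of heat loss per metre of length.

Q' = 71.3 W/m

Treat each layer as a resistance in series:
  R'_aluminium = ln(0.102/0.0876)/(2πk) = 0.1522/(2π·186) = 1.302×10^-4 m·K/W
  R'_vermiculite board = ln(0.206/0.102)/(2πk) = 0.7029/(2π·0.0562) = 1.991 m·K/W
  R'_mineral wool = ln(0.309/0.206)/(2πk) = 0.4055/(2π·0.0402) = 1.605 m·K/W
ΣR = 1.302×10^-4 + 1.991 + 1.605 = 3.596 m·K/W
Q' = ΔT/ΣR = (287 °C − 30.7 °C)/3.596 = 71.3 W/m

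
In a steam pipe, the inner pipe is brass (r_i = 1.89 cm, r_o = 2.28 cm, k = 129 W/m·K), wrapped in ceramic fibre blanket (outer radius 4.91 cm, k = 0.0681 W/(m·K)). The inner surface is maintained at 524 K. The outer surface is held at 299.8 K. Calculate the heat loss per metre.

Series thermal resistances, inner to outer:
  R'_brass = ln(0.0228/0.0189)/(2πk) = 0.1876/(2π·129) = 2.315×10^-4 m·K/W
  R'_ceramic fibre blanket = ln(0.0491/0.0228)/(2πk) = 0.7671/(2π·0.0681) = 1.793 m·K/W
ΣR = 2.315×10^-4 + 1.793 = 1.793 m·K/W
Q' = ΔT/ΣR = (524 K − 299.8 K)/1.793 = 125 W/m

Q' = 125 W/m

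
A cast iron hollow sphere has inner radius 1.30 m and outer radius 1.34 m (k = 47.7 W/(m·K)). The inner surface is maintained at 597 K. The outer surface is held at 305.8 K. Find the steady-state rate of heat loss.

Q = 4πk·ΔT/(1/r₁ − 1/r₂) = 4π × 47.7 × 291.2 / (1/1.30 − 1/1.34) = 7.60×10^6 W

Q = 7600 kW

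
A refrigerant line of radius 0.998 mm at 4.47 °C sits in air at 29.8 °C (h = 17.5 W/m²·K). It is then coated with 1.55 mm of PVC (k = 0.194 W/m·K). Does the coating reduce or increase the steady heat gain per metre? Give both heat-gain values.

Critical radius for a cylinder: r_cr = k/h = 0.0111 m = 1.11 cm.
Outer radius after coating: r₂ = 9.98×10^-4 + 0.00155 = 0.002548 m.
Since r₁ < r_cr and r₂ ≤ r_cr, the coating moves toward the maximum at r_cr — heat gain rises.
Bare: R = 1/(2πr₁h) = 9.113 m·K/W; Q = 25.33/9.113 = 2.78 W/m.
Coated: R = R_cond + R_conv = 4.338 m·K/W; Q = 25.33/4.338 = 5.84 W/m.

increases: 2.78 → 5.84 W/m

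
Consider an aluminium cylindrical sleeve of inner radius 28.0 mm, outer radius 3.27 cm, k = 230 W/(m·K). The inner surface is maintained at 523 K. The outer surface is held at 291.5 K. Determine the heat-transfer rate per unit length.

Q' = 2160 kW/m

Q' = 2πk·ΔT/ln(r₂/r₁) = 2π × 230 × 231.5 / ln(0.0327/0.0280) = 2.16×10^6 W/m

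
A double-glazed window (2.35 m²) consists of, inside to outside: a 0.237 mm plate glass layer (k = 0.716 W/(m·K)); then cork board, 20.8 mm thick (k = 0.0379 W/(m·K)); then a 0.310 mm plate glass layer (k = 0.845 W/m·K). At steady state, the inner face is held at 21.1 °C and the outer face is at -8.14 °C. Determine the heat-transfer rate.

Q = 125 W

Series thermal resistances, inner to outer:
  R_plate glass = L/(kA) = 2.37×10^-4/(0.716·2.35) = 1.409×10^-4 K/W
  R_cork board = L/(kA) = 0.0208/(0.0379·2.35) = 0.2335 K/W
  R_plate glass = L/(kA) = 3.10×10^-4/(0.845·2.35) = 1.561×10^-4 K/W
ΣR = 1.409×10^-4 + 0.2335 + 1.561×10^-4 = 0.2338 K/W
Q = ΔT/ΣR = (21.1 °C − -8.14 °C)/0.2338 = 125 W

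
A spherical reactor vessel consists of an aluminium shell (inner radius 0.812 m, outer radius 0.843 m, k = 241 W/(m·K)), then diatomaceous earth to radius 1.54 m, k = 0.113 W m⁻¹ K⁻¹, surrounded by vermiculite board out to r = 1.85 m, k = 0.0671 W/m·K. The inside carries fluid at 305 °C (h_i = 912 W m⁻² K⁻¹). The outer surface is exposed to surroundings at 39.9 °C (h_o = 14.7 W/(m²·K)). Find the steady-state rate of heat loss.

Treat each layer as a resistance in series:
  R_conv,in = 1/(4πr²h) = 1/(4π·0.812²·912) = 1.323×10^-4 K/W
  R_aluminium = (1/0.812 − 1/0.843)/(4πk) = 0.04529/(4π·241) = 1.495×10^-5 K/W
  R_diatomaceous earth = (1/0.843 − 1/1.54)/(4πk) = 0.5369/(4π·0.113) = 0.3781 K/W
  R_vermiculite board = (1/1.54 − 1/1.85)/(4πk) = 0.1088/(4π·0.0671) = 0.1290 K/W
  R_conv,out = 1/(4πr²h) = 1/(4π·1.85²·14.7) = 0.001582 K/W
ΣR = 1.323×10^-4 + 1.495×10^-5 + 0.3781 + 0.1290 + 0.001582 = 0.5088 K/W
Q = ΔT/ΣR = (305 °C − 39.9 °C)/0.5088 = 521 W

Q = 521 W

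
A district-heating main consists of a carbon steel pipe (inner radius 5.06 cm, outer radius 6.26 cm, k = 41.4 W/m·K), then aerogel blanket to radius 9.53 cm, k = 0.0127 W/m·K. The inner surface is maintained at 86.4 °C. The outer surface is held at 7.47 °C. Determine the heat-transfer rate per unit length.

Resistance network (inner→outer):
  R'_carbon steel = ln(0.0626/0.0506)/(2πk) = 0.2128/(2π·41.4) = 8.181×10^-4 m·K/W
  R'_aerogel blanket = ln(0.0953/0.0626)/(2πk) = 0.4203/(2π·0.0127) = 5.267 m·K/W
ΣR = 8.181×10^-4 + 5.267 = 5.268 m·K/W
Q' = ΔT/ΣR = (86.4 °C − 7.47 °C)/5.268 = 15.0 W/m

Q' = 15.0 W/m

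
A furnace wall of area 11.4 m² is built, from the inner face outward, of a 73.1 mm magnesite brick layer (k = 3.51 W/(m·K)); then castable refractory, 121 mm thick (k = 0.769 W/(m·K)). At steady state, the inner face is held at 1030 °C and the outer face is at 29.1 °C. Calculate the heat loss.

Q = 64.0 kW

Treat each layer as a resistance in series:
  R_magnesite brick = L/(kA) = 0.0731/(3.51·11.4) = 0.001827 K/W
  R_castable refractory = L/(kA) = 0.121/(0.769·11.4) = 0.01380 K/W
ΣR = 0.001827 + 0.01380 = 0.01563 K/W
Q = ΔT/ΣR = (1030 °C − 29.1 °C)/0.01563 = 64000 W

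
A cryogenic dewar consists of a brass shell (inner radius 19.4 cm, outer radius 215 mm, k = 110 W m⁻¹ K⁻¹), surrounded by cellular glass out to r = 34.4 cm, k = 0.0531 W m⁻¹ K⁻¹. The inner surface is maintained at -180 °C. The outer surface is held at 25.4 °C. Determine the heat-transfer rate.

Treat each layer as a resistance in series:
  R_brass = (1/0.194 − 1/0.215)/(4πk) = 0.5035/(4π·110) = 3.642×10^-4 K/W
  R_cellular glass = (1/0.215 − 1/0.344)/(4πk) = 1.744/(4π·0.0531) = 2.614 K/W
ΣR = 3.642×10^-4 + 2.614 = 2.614 K/W
Q = ΔT/ΣR = (-180 °C − 25.4 °C)/2.614 = -78.6 W
(Negative Q ⇒ heat flows inward; heat gain = 78.6 W.)

Q = 78.6 W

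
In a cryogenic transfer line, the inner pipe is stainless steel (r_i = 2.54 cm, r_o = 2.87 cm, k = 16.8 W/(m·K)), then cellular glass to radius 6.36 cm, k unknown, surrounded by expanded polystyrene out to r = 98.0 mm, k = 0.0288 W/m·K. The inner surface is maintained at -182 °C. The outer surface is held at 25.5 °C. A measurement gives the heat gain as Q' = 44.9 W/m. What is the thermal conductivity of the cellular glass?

k = 0.0568 W/m·K

ΣR = ΔT/Q' = |-182 − 25.5|/44.9 = 4.621 m·K/W
Known resistances:
  R'_stainless steel = ln(0.0287/0.0254)/(2πk) = 0.1221/(2π·16.8) = 0.001157 m·K/W
  R'_expanded polystyrene = ln(0.0980/0.0636)/(2πk) = 0.4324/(2π·0.0288) = 2.389 m·K/W
R_cellular glass = ΣR − ΣR_known = 4.621 − 2.390 = 2.231 m·K/W
ln(r₂/r₁)/(2πk) = 2.231 ⇒ k = 0.7957/(2π·2.231) = 0.0568 W/m·K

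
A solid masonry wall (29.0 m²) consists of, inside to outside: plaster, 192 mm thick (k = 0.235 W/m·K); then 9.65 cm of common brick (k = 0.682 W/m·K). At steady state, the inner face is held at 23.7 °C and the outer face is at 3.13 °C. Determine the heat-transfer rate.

Q = 622 W

Series thermal resistances, inner to outer:
  R_plaster = L/(kA) = 0.192/(0.235·29.0) = 0.02817 K/W
  R_common brick = L/(kA) = 0.0965/(0.682·29.0) = 0.004879 K/W
ΣR = 0.02817 + 0.004879 = 0.03305 K/W
Q = ΔT/ΣR = (23.7 °C − 3.13 °C)/0.03305 = 622 W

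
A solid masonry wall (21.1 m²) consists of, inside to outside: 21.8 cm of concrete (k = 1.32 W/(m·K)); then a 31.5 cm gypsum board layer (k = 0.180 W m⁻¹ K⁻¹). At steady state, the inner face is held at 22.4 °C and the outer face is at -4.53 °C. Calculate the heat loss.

Q = 297 W

Resistance network (inner→outer):
  R_concrete = L/(kA) = 0.218/(1.32·21.1) = 0.007827 K/W
  R_gypsum board = L/(kA) = 0.315/(0.180·21.1) = 0.08294 K/W
ΣR = 0.007827 + 0.08294 = 0.09077 K/W
Q = ΔT/ΣR = (22.4 °C − -4.53 °C)/0.09077 = 297 W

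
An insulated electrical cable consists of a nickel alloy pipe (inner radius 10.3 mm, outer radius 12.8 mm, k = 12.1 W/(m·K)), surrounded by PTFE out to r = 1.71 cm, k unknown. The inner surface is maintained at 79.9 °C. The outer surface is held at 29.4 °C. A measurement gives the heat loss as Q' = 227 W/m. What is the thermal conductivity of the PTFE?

k = 0.210 W/m·K

ΣR = ΔT/Q' = |79.9 − 29.4|/227 = 0.2225 m·K/W
Known resistances:
  R'_nickel alloy = ln(0.0128/0.0103)/(2πk) = 0.2173/(2π·12.1) = 0.002858 m·K/W
R_PTFE = ΣR − ΣR_known = 0.2225 − 0.002858 = 0.2196 m·K/W
ln(r₂/r₁)/(2πk) = 0.2196 ⇒ k = 0.2896/(2π·0.2196) = 0.210 W/m·K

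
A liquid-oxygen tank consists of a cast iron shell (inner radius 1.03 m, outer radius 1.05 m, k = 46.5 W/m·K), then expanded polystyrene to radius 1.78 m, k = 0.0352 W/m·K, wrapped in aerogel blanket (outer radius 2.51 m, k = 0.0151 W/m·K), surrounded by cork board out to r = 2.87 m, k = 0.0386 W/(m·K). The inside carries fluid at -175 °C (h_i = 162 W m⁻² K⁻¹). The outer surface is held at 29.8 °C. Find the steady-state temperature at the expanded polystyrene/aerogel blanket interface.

T = -77.1 °C

Treat each layer as a resistance in series:
  R_conv,in = 1/(4πr²h) = 1/(4π·1.03²·162) = 4.630×10^-4 K/W
  R_cast iron = (1/1.03 − 1/1.05)/(4πk) = 0.01849/(4π·46.5) = 3.165×10^-5 K/W
  R_expanded polystyrene = (1/1.05 − 1/1.78)/(4πk) = 0.3906/(4π·0.0352) = 0.8830 K/W
  R_aerogel blanket = (1/1.78 − 1/2.51)/(4πk) = 0.1634/(4π·0.0151) = 0.8611 K/W
  R_cork board = (1/2.51 − 1/2.87)/(4πk) = 0.04997/(4π·0.0386) = 0.1030 K/W
ΣR = 4.630×10^-4 + 3.165×10^-5 + 0.8830 + 0.8611 + 0.1030 = 1.848 K/W
Q = ΔT/ΣR = (-175 °C − 29.8 °C)/1.848 = -110.8 W
From the inner boundary to the expanded polystyrene/aerogel blanket interface, ΣR_partial = 0.8835 K/W.
T_interface = T_in − Q·ΣR_partial = -175 °C − (-110.8)(0.8835) = -77.1 °C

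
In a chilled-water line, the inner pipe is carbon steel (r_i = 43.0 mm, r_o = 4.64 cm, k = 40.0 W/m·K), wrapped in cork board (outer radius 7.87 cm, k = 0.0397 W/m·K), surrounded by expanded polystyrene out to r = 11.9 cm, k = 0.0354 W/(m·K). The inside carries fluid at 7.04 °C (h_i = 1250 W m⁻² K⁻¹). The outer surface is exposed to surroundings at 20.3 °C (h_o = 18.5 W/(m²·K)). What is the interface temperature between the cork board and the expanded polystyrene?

T = 14.0 °C

Treat each layer as a resistance in series:
  R'_conv,in = 1/(2πr h) = 1/(2π·0.0430·1250) = 0.002961 m·K/W
  R'_carbon steel = ln(0.0464/0.0430)/(2πk) = 0.07610/(2π·40.0) = 3.028×10^-4 m·K/W
  R'_cork board = ln(0.0787/0.0464)/(2πk) = 0.5283/(2π·0.0397) = 2.118 m·K/W
  R'_expanded polystyrene = ln(0.119/0.0787)/(2πk) = 0.4135/(2π·0.0354) = 1.859 m·K/W
  R'_conv,out = 1/(2πr h) = 1/(2π·0.119·18.5) = 0.07229 m·K/W
ΣR = 0.002961 + 3.028×10^-4 + 2.118 + 1.859 + 0.07229 = 4.053 m·K/W
Q' = ΔT/ΣR = (7.04 °C − 20.3 °C)/4.053 = -3.272 W/m
From the inner boundary to the cork board/expanded polystyrene interface, ΣR_partial = 2.121 m·K/W.
T_interface = T_in − Q'·ΣR_partial = 7.04 °C − (-3.272)(2.121) = 14.0 °C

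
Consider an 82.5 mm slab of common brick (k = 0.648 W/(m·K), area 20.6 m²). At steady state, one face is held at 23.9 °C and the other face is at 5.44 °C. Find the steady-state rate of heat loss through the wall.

Q = 2.99 kW

Q = kA·ΔT/L = 0.648 × 20.6 × |23.9 °C − 5.44 °C| / 0.0825 = 2990 W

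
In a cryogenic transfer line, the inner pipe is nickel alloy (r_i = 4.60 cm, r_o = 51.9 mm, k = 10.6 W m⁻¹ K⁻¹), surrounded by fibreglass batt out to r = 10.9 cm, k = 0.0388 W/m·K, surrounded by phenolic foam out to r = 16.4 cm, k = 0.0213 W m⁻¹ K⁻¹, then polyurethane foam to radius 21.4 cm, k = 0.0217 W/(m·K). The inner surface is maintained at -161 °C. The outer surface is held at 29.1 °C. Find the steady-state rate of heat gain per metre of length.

Q' = 23.6 W/m

Treat each layer as a resistance in series:
  R'_nickel alloy = ln(0.0519/0.0460)/(2πk) = 0.1207/(2π·10.6) = 0.001812 m·K/W
  R'_fibreglass batt = ln(0.109/0.0519)/(2πk) = 0.7420/(2π·0.0388) = 3.044 m·K/W
  R'_phenolic foam = ln(0.164/0.109)/(2πk) = 0.4085/(2π·0.0213) = 3.052 m·K/W
  R'_polyurethane foam = ln(0.214/0.164)/(2πk) = 0.2661/(2π·0.0217) = 1.952 m·K/W
ΣR = 0.001812 + 3.044 + 3.052 + 1.952 = 8.050 m·K/W
Q' = ΔT/ΣR = (-161 °C − 29.1 °C)/8.050 = -23.6 W/m
(Negative Q' ⇒ heat flows inward; heat gain = 23.6 W/m.)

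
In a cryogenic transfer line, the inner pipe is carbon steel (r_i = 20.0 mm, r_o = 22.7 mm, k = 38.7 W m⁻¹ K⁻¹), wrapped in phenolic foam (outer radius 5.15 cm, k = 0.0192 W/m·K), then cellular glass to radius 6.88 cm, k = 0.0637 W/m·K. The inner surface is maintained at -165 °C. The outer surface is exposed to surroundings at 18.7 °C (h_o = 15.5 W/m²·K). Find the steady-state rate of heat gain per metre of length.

Q' = 24.0 W/m

Series thermal resistances, inner to outer:
  R'_carbon steel = ln(0.0227/0.0200)/(2πk) = 0.1266/(2π·38.7) = 5.208×10^-4 m·K/W
  R'_phenolic foam = ln(0.0515/0.0227)/(2πk) = 0.8192/(2π·0.0192) = 6.791 m·K/W
  R'_cellular glass = ln(0.0688/0.0515)/(2πk) = 0.2896/(2π·0.0637) = 0.7236 m·K/W
  R'_conv,out = 1/(2πr h) = 1/(2π·0.0688·15.5) = 0.1492 m·K/W
ΣR = 5.208×10^-4 + 6.791 + 0.7236 + 0.1492 = 7.664 m·K/W
Q' = ΔT/ΣR = (-165 °C − 18.7 °C)/7.664 = -24.0 W/m
(Negative Q' ⇒ heat flows inward; heat gain = 24.0 W/m.)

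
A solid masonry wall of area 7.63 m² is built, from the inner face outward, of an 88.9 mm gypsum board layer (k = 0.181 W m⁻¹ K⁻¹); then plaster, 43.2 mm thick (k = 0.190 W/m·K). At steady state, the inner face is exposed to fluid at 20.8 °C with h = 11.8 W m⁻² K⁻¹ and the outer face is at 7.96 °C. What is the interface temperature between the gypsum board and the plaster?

T = 11.6 °C

Treat each layer as a resistance in series:
  R_conv,in = 1/(hA) = 1/(11.8·7.63) = 0.01111 K/W
  R_gypsum board = L/(kA) = 0.0889/(0.181·7.63) = 0.06437 K/W
  R_plaster = L/(kA) = 0.0432/(0.190·7.63) = 0.02980 K/W
ΣR = 0.01111 + 0.06437 + 0.02980 = 0.1053 K/W
Q = ΔT/ΣR = (20.8 °C − 7.96 °C)/0.1053 = 121.9 W
From the inner boundary to the gypsum board/plaster interface, ΣR_partial = 0.07548 K/W.
T_interface = T_in − Q·ΣR_partial = 20.8 °C − (121.9)(0.07548) = 11.6 °C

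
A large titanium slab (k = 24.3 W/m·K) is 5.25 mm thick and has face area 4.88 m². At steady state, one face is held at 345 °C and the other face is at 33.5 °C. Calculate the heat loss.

Q = kA·ΔT/L = 24.3 × 4.88 × |345 °C − 33.5 °C| / 0.00525 = 7.04×10^6 W

Q = 7040 kW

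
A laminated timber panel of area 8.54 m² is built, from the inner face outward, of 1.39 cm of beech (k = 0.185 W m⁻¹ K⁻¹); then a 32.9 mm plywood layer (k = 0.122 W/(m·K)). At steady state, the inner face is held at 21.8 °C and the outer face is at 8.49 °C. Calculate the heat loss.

Q = 330 W

Treat each layer as a resistance in series:
  R_beech = L/(kA) = 0.0139/(0.185·8.54) = 0.008798 K/W
  R_plywood = L/(kA) = 0.0329/(0.122·8.54) = 0.03158 K/W
ΣR = 0.008798 + 0.03158 = 0.04038 K/W
Q = ΔT/ΣR = (21.8 °C − 8.49 °C)/0.04038 = 330 W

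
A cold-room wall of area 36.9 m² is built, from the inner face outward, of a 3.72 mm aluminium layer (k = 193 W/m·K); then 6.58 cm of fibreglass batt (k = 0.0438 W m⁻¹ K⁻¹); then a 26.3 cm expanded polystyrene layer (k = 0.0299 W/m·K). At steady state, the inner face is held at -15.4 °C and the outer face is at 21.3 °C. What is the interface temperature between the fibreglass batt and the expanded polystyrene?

Treat each layer as a resistance in series:
  R_aluminium = L/(kA) = 0.00372/(193·36.9) = 5.223×10^-7 K/W
  R_fibreglass batt = L/(kA) = 0.0658/(0.0438·36.9) = 0.04071 K/W
  R_expanded polystyrene = L/(kA) = 0.263/(0.0299·36.9) = 0.2384 K/W
ΣR = 5.223×10^-7 + 0.04071 + 0.2384 = 0.2791 K/W
Q = ΔT/ΣR = (-15.4 °C − 21.3 °C)/0.2791 = -131.5 W
From the inner boundary to the fibreglass batt/expanded polystyrene interface, ΣR_partial = 0.04071 K/W.
T_interface = T_in − Q·ΣR_partial = -15.4 °C − (-131.5)(0.04071) = -10.0 °C

T = -10.0 °C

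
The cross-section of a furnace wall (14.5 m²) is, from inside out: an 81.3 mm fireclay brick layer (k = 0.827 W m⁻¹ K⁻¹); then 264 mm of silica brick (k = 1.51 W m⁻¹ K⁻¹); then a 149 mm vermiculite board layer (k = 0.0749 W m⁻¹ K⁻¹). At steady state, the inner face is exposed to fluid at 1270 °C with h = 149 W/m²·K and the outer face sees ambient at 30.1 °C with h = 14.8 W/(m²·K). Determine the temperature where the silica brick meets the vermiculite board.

Series thermal resistances, inner to outer:
  R_conv,in = 1/(hA) = 1/(149·14.5) = 4.629×10^-4 K/W
  R_fireclay brick = L/(kA) = 0.0813/(0.827·14.5) = 0.006780 K/W
  R_silica brick = L/(kA) = 0.264/(1.51·14.5) = 0.01206 K/W
  R_vermiculite board = L/(kA) = 0.149/(0.0749·14.5) = 0.1372 K/W
  R_conv,out = 1/(hA) = 1/(14.8·14.5) = 0.004660 K/W
ΣR = 4.629×10^-4 + 0.006780 + 0.01206 + 0.1372 + 0.004660 = 0.1612 K/W
Q = ΔT/ΣR = (1270 °C − 30.1 °C)/0.1612 = 7692 W
From the inner boundary to the silica brick/vermiculite board interface, ΣR_partial = 0.01930 K/W.
T_interface = T_in − Q·ΣR_partial = 1270 °C − (7692)(0.01930) = 1122 °C

T = 1122 °C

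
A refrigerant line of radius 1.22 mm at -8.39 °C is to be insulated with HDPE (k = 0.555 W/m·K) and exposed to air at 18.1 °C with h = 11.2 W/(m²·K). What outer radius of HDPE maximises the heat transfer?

r_cr = 4.96 cm

For a cylinder, r_cr = k_ins/h = 0.555/11.2 = 0.0496 m = 4.96 cm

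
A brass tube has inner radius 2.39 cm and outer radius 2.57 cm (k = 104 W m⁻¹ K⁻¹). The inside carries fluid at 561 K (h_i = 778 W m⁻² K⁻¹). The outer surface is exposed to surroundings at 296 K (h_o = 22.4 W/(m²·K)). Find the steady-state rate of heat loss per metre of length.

Treat each layer as a resistance in series:
  R'_conv,in = 1/(2πr h) = 1/(2π·0.0239·778) = 0.008559 m·K/W
  R'_brass = ln(0.0257/0.0239)/(2πk) = 0.07261/(2π·104) = 1.111×10^-4 m·K/W
  R'_conv,out = 1/(2πr h) = 1/(2π·0.0257·22.4) = 0.2765 m·K/W
ΣR = 0.008559 + 1.111×10^-4 + 0.2765 = 0.2852 m·K/W
Q' = ΔT/ΣR = (561 K − 296 K)/0.2852 = 929 W/m

Q' = 929 W/m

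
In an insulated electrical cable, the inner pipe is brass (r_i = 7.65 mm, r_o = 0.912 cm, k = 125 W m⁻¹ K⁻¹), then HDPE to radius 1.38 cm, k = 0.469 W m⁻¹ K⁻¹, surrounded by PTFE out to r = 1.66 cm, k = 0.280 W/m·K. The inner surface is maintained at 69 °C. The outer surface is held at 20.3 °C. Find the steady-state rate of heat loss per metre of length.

Treat each layer as a resistance in series:
  R'_brass = ln(0.00912/0.00765)/(2πk) = 0.1758/(2π·125) = 2.238×10^-4 m·K/W
  R'_HDPE = ln(0.0138/0.00912)/(2πk) = 0.4142/(2π·0.469) = 0.1406 m·K/W
  R'_PTFE = ln(0.0166/0.0138)/(2πk) = 0.1847/(2π·0.280) = 0.1050 m·K/W
ΣR = 2.238×10^-4 + 0.1406 + 0.1050 = 0.2458 m·K/W
Q' = ΔT/ΣR = (69 °C − 20.3 °C)/0.2458 = 198 W/m

Q' = 198 W/m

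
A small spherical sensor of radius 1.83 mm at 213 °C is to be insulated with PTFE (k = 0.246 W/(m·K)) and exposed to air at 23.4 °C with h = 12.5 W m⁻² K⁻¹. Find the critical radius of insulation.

r_cr = 3.94 cm

For a sphere, r_cr = 2k_ins/h = 2·0.246/12.5 = 0.0394 m = 3.94 cm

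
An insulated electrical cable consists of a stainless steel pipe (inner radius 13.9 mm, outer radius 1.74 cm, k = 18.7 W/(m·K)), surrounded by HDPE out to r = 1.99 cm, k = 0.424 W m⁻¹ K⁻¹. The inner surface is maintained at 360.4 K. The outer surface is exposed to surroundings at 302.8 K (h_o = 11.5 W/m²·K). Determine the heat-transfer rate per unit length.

Resistance network (inner→outer):
  R'_stainless steel = ln(0.0174/0.0139)/(2πk) = 0.2246/(2π·18.7) = 0.001911 m·K/W
  R'_HDPE = ln(0.0199/0.0174)/(2πk) = 0.1342/(2π·0.424) = 0.05039 m·K/W
  R'_conv,out = 1/(2πr h) = 1/(2π·0.0199·11.5) = 0.6955 m·K/W
ΣR = 0.001911 + 0.05039 + 0.6955 = 0.7478 m·K/W
Q' = ΔT/ΣR = (360.4 K − 302.8 K)/0.7478 = 77.0 W/m

Q' = 77.0 W/m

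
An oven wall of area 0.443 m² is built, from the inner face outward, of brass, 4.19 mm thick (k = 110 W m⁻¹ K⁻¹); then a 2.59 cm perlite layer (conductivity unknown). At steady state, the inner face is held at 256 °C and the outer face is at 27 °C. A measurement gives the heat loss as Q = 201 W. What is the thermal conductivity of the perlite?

ΣR = ΔT/Q = |256 − 27|/201 = 1.139 K/W
Known resistances:
  R_brass = L/(kA) = 0.00419/(110·0.443) = 8.598×10^-5 K/W
R_perlite = ΣR − ΣR_known = 1.139 − 8.598×10^-5 = 1.139 K/W
L/(kA) = 1.139 ⇒ k = 0.0259/(1.139·0.443) = 0.0513 W/m·K

k = 0.0513 W/m·K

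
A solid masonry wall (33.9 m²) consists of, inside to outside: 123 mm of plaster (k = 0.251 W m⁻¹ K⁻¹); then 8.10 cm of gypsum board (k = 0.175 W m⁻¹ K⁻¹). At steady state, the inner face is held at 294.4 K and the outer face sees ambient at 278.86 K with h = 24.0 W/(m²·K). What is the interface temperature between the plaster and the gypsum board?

Treat each layer as a resistance in series:
  R_plaster = L/(kA) = 0.123/(0.251·33.9) = 0.01446 K/W
  R_gypsum board = L/(kA) = 0.0810/(0.175·33.9) = 0.01365 K/W
  R_conv,out = 1/(hA) = 1/(24.0·33.9) = 0.001229 K/W
ΣR = 0.01446 + 0.01365 + 0.001229 = 0.02934 K/W
Q = ΔT/ΣR = (294.4 K − 278.86 K)/0.02934 = 529.7 W
From the inner boundary to the plaster/gypsum board interface, ΣR_partial = 0.01446 K/W.
T_interface = T_in − Q·ΣR_partial = 294.4 K − (529.7)(0.01446) = 286.7 K

T = 286.7 K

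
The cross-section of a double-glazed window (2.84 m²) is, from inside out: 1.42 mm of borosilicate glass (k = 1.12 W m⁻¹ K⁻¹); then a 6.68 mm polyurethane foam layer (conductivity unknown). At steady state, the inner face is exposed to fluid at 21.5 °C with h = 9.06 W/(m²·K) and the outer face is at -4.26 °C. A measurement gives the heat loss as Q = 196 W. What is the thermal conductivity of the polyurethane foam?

ΣR = ΔT/Q = |21.5 − -4.26|/196 = 0.1314 K/W
Known resistances:
  R_conv,in = 1/(hA) = 1/(9.06·2.84) = 0.03886 K/W
  R_borosilicate glass = L/(kA) = 0.00142/(1.12·2.84) = 4.464×10^-4 K/W
R_polyurethane foam = ΣR − ΣR_known = 0.1314 − 0.03931 = 0.09209 K/W
L/(kA) = 0.09209 ⇒ k = 0.00668/(0.09209·2.84) = 0.0255 W/m·K

k = 0.0255 W/m·K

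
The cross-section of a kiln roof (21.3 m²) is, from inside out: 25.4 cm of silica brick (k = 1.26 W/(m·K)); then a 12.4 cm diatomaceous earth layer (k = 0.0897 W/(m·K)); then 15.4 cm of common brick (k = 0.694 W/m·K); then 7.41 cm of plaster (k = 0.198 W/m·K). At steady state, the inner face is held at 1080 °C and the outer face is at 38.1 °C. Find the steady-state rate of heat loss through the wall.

Resistance network (inner→outer):
  R_silica brick = L/(kA) = 0.254/(1.26·21.3) = 0.009464 K/W
  R_diatomaceous earth = L/(kA) = 0.124/(0.0897·21.3) = 0.06490 K/W
  R_common brick = L/(kA) = 0.154/(0.694·21.3) = 0.01042 K/W
  R_plaster = L/(kA) = 0.0741/(0.198·21.3) = 0.01757 K/W
ΣR = 0.009464 + 0.06490 + 0.01042 + 0.01757 = 0.1024 K/W
Q = ΔT/ΣR = (1080 °C − 38.1 °C)/0.1024 = 10200 W

Q = 10200 W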